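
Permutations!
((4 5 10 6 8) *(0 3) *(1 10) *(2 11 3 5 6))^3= (0 10 3 1 11 5 2)= [10, 11, 0, 1, 4, 2, 6, 7, 8, 9, 3, 5]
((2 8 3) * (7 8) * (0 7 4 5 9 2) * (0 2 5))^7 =(0 7 8 3 2 4)(5 9) =[7, 1, 4, 2, 0, 9, 6, 8, 3, 5]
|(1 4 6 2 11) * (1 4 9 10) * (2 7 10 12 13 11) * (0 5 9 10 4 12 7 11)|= 18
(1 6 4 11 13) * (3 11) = (1 6 4 3 11 13) = [0, 6, 2, 11, 3, 5, 4, 7, 8, 9, 10, 13, 12, 1]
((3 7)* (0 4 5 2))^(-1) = (0 2 5 4)(3 7) = [2, 1, 5, 7, 0, 4, 6, 3]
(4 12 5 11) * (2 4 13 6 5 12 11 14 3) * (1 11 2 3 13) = [0, 11, 4, 3, 2, 14, 5, 7, 8, 9, 10, 1, 12, 6, 13] = (1 11)(2 4)(5 14 13 6)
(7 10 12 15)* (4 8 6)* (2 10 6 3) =(2 10 12 15 7 6 4 8 3) =[0, 1, 10, 2, 8, 5, 4, 6, 3, 9, 12, 11, 15, 13, 14, 7]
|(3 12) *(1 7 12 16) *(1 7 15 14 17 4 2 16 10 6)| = 12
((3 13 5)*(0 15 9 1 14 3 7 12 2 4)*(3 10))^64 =(0 4 2 12 7 5 13 3 10 14 1 9 15) =[4, 9, 12, 10, 2, 13, 6, 5, 8, 15, 14, 11, 7, 3, 1, 0]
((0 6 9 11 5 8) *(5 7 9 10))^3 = (11)(0 5 6 8 10) = [5, 1, 2, 3, 4, 6, 8, 7, 10, 9, 0, 11]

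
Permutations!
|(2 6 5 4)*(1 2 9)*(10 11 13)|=6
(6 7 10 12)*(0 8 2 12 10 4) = [8, 1, 12, 3, 0, 5, 7, 4, 2, 9, 10, 11, 6] = (0 8 2 12 6 7 4)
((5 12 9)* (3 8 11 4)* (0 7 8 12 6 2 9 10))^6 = (0 12 4 8)(2 5)(3 11 7 10)(6 9) = [12, 1, 5, 11, 8, 2, 9, 10, 0, 6, 3, 7, 4]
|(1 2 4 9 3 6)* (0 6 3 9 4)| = 4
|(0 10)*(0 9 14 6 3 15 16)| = 8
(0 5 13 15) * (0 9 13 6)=(0 5 6)(9 13 15)=[5, 1, 2, 3, 4, 6, 0, 7, 8, 13, 10, 11, 12, 15, 14, 9]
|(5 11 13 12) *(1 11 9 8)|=7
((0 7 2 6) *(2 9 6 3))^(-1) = (0 6 9 7)(2 3) = [6, 1, 3, 2, 4, 5, 9, 0, 8, 7]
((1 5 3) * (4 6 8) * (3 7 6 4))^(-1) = (1 3 8 6 7 5) = [0, 3, 2, 8, 4, 1, 7, 5, 6]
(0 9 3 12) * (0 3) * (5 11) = (0 9)(3 12)(5 11) = [9, 1, 2, 12, 4, 11, 6, 7, 8, 0, 10, 5, 3]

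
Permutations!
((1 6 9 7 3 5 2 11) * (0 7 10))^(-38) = (0 3 2 1 9)(5 11 6 10 7) = [3, 9, 1, 2, 4, 11, 10, 5, 8, 0, 7, 6]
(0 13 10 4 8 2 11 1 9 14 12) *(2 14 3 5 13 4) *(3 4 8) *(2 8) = (0 2 11 1 9 4 3 5 13 10 8 14 12) = [2, 9, 11, 5, 3, 13, 6, 7, 14, 4, 8, 1, 0, 10, 12]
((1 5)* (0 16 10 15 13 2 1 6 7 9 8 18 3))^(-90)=(0 6 10 9 13 18 1)(2 3 5 16 7 15 8)=[6, 0, 3, 5, 4, 16, 10, 15, 2, 13, 9, 11, 12, 18, 14, 8, 7, 17, 1]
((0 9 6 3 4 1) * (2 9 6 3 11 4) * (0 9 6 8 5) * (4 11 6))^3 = [0, 2, 9, 1, 3, 5, 6, 7, 8, 4, 10, 11] = (11)(1 2 9 4 3)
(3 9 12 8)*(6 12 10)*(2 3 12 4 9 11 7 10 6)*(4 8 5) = (2 3 11 7 10)(4 9 6 8 12 5) = [0, 1, 3, 11, 9, 4, 8, 10, 12, 6, 2, 7, 5]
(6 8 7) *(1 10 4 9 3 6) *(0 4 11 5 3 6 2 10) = (0 4 9 6 8 7 1)(2 10 11 5 3) = [4, 0, 10, 2, 9, 3, 8, 1, 7, 6, 11, 5]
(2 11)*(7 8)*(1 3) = [0, 3, 11, 1, 4, 5, 6, 8, 7, 9, 10, 2] = (1 3)(2 11)(7 8)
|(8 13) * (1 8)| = 3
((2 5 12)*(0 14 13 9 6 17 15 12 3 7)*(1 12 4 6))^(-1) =[7, 9, 12, 5, 15, 2, 4, 3, 8, 13, 10, 11, 1, 14, 0, 17, 16, 6] =(0 7 3 5 2 12 1 9 13 14)(4 15 17 6)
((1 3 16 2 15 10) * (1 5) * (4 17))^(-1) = [0, 5, 16, 1, 17, 10, 6, 7, 8, 9, 15, 11, 12, 13, 14, 2, 3, 4] = (1 5 10 15 2 16 3)(4 17)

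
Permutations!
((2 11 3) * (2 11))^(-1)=[0, 1, 2, 11, 4, 5, 6, 7, 8, 9, 10, 3]=(3 11)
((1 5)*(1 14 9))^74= (1 14)(5 9)= [0, 14, 2, 3, 4, 9, 6, 7, 8, 5, 10, 11, 12, 13, 1]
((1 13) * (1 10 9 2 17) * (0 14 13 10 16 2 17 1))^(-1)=(0 17 9 10 1 2 16 13 14)=[17, 2, 16, 3, 4, 5, 6, 7, 8, 10, 1, 11, 12, 14, 0, 15, 13, 9]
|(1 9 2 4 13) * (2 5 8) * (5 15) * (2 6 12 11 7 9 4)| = |(1 4 13)(5 8 6 12 11 7 9 15)| = 24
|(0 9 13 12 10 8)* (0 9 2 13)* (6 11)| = 14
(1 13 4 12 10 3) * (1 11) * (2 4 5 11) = (1 13 5 11)(2 4 12 10 3) = [0, 13, 4, 2, 12, 11, 6, 7, 8, 9, 3, 1, 10, 5]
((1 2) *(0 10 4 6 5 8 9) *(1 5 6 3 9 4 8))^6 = [0, 1, 2, 3, 4, 5, 6, 7, 8, 9, 10] = (10)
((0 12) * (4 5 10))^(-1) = (0 12)(4 10 5) = [12, 1, 2, 3, 10, 4, 6, 7, 8, 9, 5, 11, 0]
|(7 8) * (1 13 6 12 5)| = |(1 13 6 12 5)(7 8)| = 10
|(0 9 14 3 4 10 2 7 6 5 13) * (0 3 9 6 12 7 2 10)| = 6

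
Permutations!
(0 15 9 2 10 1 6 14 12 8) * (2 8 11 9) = (0 15 2 10 1 6 14 12 11 9 8) = [15, 6, 10, 3, 4, 5, 14, 7, 0, 8, 1, 9, 11, 13, 12, 2]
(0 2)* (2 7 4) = (0 7 4 2) = [7, 1, 0, 3, 2, 5, 6, 4]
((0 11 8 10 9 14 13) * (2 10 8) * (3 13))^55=[13, 1, 11, 14, 4, 5, 6, 7, 8, 10, 2, 0, 12, 3, 9]=(0 13 3 14 9 10 2 11)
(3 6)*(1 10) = (1 10)(3 6) = [0, 10, 2, 6, 4, 5, 3, 7, 8, 9, 1]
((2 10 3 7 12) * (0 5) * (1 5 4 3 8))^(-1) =(0 5 1 8 10 2 12 7 3 4) =[5, 8, 12, 4, 0, 1, 6, 3, 10, 9, 2, 11, 7]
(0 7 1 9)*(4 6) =(0 7 1 9)(4 6) =[7, 9, 2, 3, 6, 5, 4, 1, 8, 0]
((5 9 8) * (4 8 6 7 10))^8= (4 8 5 9 6 7 10)= [0, 1, 2, 3, 8, 9, 7, 10, 5, 6, 4]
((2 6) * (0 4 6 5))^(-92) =(0 2 4 5 6) =[2, 1, 4, 3, 5, 6, 0]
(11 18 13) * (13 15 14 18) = (11 13)(14 18 15) = [0, 1, 2, 3, 4, 5, 6, 7, 8, 9, 10, 13, 12, 11, 18, 14, 16, 17, 15]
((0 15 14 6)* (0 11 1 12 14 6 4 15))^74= (1 15 12 6 14 11 4)= [0, 15, 2, 3, 1, 5, 14, 7, 8, 9, 10, 4, 6, 13, 11, 12]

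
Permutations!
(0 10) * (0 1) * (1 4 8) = (0 10 4 8 1) = [10, 0, 2, 3, 8, 5, 6, 7, 1, 9, 4]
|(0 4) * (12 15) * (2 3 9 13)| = 4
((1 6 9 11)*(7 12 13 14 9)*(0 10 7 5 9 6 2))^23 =(0 2 1 11 9 5 6 14 13 12 7 10) =[2, 11, 1, 3, 4, 6, 14, 10, 8, 5, 0, 9, 7, 12, 13]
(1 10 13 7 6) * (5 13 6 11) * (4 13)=[0, 10, 2, 3, 13, 4, 1, 11, 8, 9, 6, 5, 12, 7]=(1 10 6)(4 13 7 11 5)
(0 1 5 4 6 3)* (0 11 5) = (0 1)(3 11 5 4 6) = [1, 0, 2, 11, 6, 4, 3, 7, 8, 9, 10, 5]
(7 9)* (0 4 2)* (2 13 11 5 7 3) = (0 4 13 11 5 7 9 3 2) = [4, 1, 0, 2, 13, 7, 6, 9, 8, 3, 10, 5, 12, 11]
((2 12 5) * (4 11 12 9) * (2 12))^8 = (12) = [0, 1, 2, 3, 4, 5, 6, 7, 8, 9, 10, 11, 12]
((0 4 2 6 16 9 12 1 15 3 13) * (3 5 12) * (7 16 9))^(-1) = [13, 12, 4, 9, 0, 15, 2, 16, 8, 6, 10, 11, 5, 3, 14, 1, 7] = (0 13 3 9 6 2 4)(1 12 5 15)(7 16)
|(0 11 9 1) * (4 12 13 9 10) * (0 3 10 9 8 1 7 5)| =|(0 11 9 7 5)(1 3 10 4 12 13 8)| =35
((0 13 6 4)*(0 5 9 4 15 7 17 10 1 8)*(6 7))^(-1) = (0 8 1 10 17 7 13)(4 9 5)(6 15) = [8, 10, 2, 3, 9, 4, 15, 13, 1, 5, 17, 11, 12, 0, 14, 6, 16, 7]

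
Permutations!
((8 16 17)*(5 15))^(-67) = (5 15)(8 17 16) = [0, 1, 2, 3, 4, 15, 6, 7, 17, 9, 10, 11, 12, 13, 14, 5, 8, 16]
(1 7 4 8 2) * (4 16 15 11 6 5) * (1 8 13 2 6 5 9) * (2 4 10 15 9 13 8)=(1 7 16 9)(4 8 6 13)(5 10 15 11)=[0, 7, 2, 3, 8, 10, 13, 16, 6, 1, 15, 5, 12, 4, 14, 11, 9]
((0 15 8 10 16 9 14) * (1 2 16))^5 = [2, 0, 15, 3, 4, 5, 6, 7, 9, 10, 14, 11, 12, 13, 1, 16, 8] = (0 2 15 16 8 9 10 14 1)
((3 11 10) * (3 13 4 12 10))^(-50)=(4 10)(12 13)=[0, 1, 2, 3, 10, 5, 6, 7, 8, 9, 4, 11, 13, 12]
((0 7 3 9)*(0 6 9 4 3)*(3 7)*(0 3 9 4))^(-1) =(0 3 7 4 6 9) =[3, 1, 2, 7, 6, 5, 9, 4, 8, 0]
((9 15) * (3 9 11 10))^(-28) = (3 15 10 9 11) = [0, 1, 2, 15, 4, 5, 6, 7, 8, 11, 9, 3, 12, 13, 14, 10]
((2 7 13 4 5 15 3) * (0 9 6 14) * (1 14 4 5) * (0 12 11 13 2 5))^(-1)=(0 13 11 12 14 1 4 6 9)(2 7)(3 15 5)=[13, 4, 7, 15, 6, 3, 9, 2, 8, 0, 10, 12, 14, 11, 1, 5]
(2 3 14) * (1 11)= (1 11)(2 3 14)= [0, 11, 3, 14, 4, 5, 6, 7, 8, 9, 10, 1, 12, 13, 2]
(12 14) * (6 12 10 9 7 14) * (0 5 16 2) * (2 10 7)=(0 5 16 10 9 2)(6 12)(7 14)=[5, 1, 0, 3, 4, 16, 12, 14, 8, 2, 9, 11, 6, 13, 7, 15, 10]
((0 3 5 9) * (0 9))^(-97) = (9)(0 5 3) = [5, 1, 2, 0, 4, 3, 6, 7, 8, 9]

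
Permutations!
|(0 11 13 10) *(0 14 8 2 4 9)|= 9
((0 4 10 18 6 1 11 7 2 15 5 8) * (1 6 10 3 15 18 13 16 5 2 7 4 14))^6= (0 15 5 4 13 1 18)(2 8 3 16 11 10 14)= [15, 18, 8, 16, 13, 4, 6, 7, 3, 9, 14, 10, 12, 1, 2, 5, 11, 17, 0]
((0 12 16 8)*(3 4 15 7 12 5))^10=(0 5 3 4 15 7 12 16 8)=[5, 1, 2, 4, 15, 3, 6, 12, 0, 9, 10, 11, 16, 13, 14, 7, 8]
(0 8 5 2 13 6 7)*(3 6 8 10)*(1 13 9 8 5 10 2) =(0 2 9 8 10 3 6 7)(1 13 5) =[2, 13, 9, 6, 4, 1, 7, 0, 10, 8, 3, 11, 12, 5]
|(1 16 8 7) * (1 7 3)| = |(1 16 8 3)| = 4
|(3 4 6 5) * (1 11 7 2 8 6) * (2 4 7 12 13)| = |(1 11 12 13 2 8 6 5 3 7 4)| = 11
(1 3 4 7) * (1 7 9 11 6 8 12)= (1 3 4 9 11 6 8 12)= [0, 3, 2, 4, 9, 5, 8, 7, 12, 11, 10, 6, 1]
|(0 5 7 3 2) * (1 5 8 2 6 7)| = 6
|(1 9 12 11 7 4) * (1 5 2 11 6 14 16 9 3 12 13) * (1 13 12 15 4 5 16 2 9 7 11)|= |(1 3 15 4 16 7 5 9 12 6 14 2)|= 12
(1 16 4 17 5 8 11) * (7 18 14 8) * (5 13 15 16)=(1 5 7 18 14 8 11)(4 17 13 15 16)=[0, 5, 2, 3, 17, 7, 6, 18, 11, 9, 10, 1, 12, 15, 8, 16, 4, 13, 14]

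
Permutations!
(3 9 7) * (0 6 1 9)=(0 6 1 9 7 3)=[6, 9, 2, 0, 4, 5, 1, 3, 8, 7]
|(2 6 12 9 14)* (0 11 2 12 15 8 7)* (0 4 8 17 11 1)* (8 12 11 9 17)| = 22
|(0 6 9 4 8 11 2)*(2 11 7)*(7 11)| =8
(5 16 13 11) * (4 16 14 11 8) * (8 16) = (4 8)(5 14 11)(13 16) = [0, 1, 2, 3, 8, 14, 6, 7, 4, 9, 10, 5, 12, 16, 11, 15, 13]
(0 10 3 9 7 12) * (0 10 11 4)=(0 11 4)(3 9 7 12 10)=[11, 1, 2, 9, 0, 5, 6, 12, 8, 7, 3, 4, 10]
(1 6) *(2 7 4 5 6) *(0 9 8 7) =(0 9 8 7 4 5 6 1 2) =[9, 2, 0, 3, 5, 6, 1, 4, 7, 8]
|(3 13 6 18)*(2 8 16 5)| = |(2 8 16 5)(3 13 6 18)| = 4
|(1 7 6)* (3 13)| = 6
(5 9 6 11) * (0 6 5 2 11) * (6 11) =[11, 1, 6, 3, 4, 9, 0, 7, 8, 5, 10, 2] =(0 11 2 6)(5 9)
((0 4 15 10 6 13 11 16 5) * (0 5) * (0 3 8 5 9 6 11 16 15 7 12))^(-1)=(0 12 7 4)(3 16 13 6 9 5 8)(10 15 11)=[12, 1, 2, 16, 0, 8, 9, 4, 3, 5, 15, 10, 7, 6, 14, 11, 13]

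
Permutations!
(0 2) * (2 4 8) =(0 4 8 2) =[4, 1, 0, 3, 8, 5, 6, 7, 2]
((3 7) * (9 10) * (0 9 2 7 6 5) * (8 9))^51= (0 3 10)(2 8 6)(5 7 9)= [3, 1, 8, 10, 4, 7, 2, 9, 6, 5, 0]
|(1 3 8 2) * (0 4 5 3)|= 7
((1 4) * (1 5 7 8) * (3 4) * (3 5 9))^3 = (9)(1 8 7 5) = [0, 8, 2, 3, 4, 1, 6, 5, 7, 9]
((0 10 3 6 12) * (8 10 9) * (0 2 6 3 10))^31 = (0 9 8)(2 6 12) = [9, 1, 6, 3, 4, 5, 12, 7, 0, 8, 10, 11, 2]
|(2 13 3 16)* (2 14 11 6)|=|(2 13 3 16 14 11 6)|=7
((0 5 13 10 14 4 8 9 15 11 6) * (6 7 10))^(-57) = (0 6 13 5)(4 14 10 7 11 15 9 8) = [6, 1, 2, 3, 14, 0, 13, 11, 4, 8, 7, 15, 12, 5, 10, 9]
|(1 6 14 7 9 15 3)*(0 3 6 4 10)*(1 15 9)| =9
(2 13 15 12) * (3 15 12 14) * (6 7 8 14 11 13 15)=(2 15 11 13 12)(3 6 7 8 14)=[0, 1, 15, 6, 4, 5, 7, 8, 14, 9, 10, 13, 2, 12, 3, 11]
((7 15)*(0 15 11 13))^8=(0 11 15 13 7)=[11, 1, 2, 3, 4, 5, 6, 0, 8, 9, 10, 15, 12, 7, 14, 13]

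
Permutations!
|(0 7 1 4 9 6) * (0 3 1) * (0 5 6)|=|(0 7 5 6 3 1 4 9)|=8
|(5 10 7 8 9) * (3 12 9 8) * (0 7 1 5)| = |(0 7 3 12 9)(1 5 10)| = 15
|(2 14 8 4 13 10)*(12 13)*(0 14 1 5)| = |(0 14 8 4 12 13 10 2 1 5)| = 10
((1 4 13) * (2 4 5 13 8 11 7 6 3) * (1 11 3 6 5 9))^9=(1 9)(2 4 8 3)(5 13 11 7)=[0, 9, 4, 2, 8, 13, 6, 5, 3, 1, 10, 7, 12, 11]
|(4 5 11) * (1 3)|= |(1 3)(4 5 11)|= 6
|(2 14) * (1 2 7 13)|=|(1 2 14 7 13)|=5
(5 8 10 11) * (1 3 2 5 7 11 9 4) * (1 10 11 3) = (2 5 8 11 7 3)(4 10 9) = [0, 1, 5, 2, 10, 8, 6, 3, 11, 4, 9, 7]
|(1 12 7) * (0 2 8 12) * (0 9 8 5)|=|(0 2 5)(1 9 8 12 7)|=15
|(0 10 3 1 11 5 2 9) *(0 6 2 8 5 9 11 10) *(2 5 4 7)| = |(1 10 3)(2 11 9 6 5 8 4 7)| = 24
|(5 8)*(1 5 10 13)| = |(1 5 8 10 13)| = 5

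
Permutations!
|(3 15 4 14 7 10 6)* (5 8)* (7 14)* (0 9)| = 6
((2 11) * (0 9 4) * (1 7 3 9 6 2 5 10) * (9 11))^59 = (0 4 9 2 6)(1 10 5 11 3 7) = [4, 10, 6, 7, 9, 11, 0, 1, 8, 2, 5, 3]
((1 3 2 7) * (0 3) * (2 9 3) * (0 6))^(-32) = (9)(0 1 2 6 7) = [1, 2, 6, 3, 4, 5, 7, 0, 8, 9]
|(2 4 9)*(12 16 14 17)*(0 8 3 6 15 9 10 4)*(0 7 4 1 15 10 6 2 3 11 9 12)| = 16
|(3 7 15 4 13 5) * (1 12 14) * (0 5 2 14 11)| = 12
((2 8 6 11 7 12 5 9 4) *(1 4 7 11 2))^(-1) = [0, 4, 6, 3, 1, 12, 8, 9, 2, 5, 10, 11, 7] = (1 4)(2 6 8)(5 12 7 9)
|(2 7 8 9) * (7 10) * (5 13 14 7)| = 8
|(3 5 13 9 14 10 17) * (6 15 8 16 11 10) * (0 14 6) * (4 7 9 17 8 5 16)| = |(0 14)(3 16 11 10 8 4 7 9 6 15 5 13 17)| = 26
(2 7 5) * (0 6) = [6, 1, 7, 3, 4, 2, 0, 5] = (0 6)(2 7 5)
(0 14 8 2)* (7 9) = (0 14 8 2)(7 9) = [14, 1, 0, 3, 4, 5, 6, 9, 2, 7, 10, 11, 12, 13, 8]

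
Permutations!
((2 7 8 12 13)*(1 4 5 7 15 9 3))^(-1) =[0, 3, 13, 9, 1, 4, 6, 5, 7, 15, 10, 11, 8, 12, 14, 2] =(1 3 9 15 2 13 12 8 7 5 4)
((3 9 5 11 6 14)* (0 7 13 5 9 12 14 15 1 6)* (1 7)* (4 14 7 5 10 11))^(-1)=[11, 0, 2, 14, 5, 15, 1, 12, 8, 9, 13, 10, 3, 7, 4, 6]=(0 11 10 13 7 12 3 14 4 5 15 6 1)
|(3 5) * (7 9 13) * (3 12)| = |(3 5 12)(7 9 13)| = 3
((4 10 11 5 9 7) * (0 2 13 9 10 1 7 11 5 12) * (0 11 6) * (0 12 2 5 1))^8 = [10, 4, 9, 3, 5, 1, 11, 0, 8, 12, 7, 13, 2, 6] = (0 10 7)(1 4 5)(2 9 12)(6 11 13)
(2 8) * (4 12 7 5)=(2 8)(4 12 7 5)=[0, 1, 8, 3, 12, 4, 6, 5, 2, 9, 10, 11, 7]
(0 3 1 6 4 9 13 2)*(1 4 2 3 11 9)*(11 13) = (0 13 3 4 1 6 2)(9 11) = [13, 6, 0, 4, 1, 5, 2, 7, 8, 11, 10, 9, 12, 3]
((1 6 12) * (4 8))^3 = [0, 1, 2, 3, 8, 5, 6, 7, 4, 9, 10, 11, 12] = (12)(4 8)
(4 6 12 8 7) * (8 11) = (4 6 12 11 8 7) = [0, 1, 2, 3, 6, 5, 12, 4, 7, 9, 10, 8, 11]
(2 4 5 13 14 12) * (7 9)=(2 4 5 13 14 12)(7 9)=[0, 1, 4, 3, 5, 13, 6, 9, 8, 7, 10, 11, 2, 14, 12]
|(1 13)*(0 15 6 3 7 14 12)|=|(0 15 6 3 7 14 12)(1 13)|=14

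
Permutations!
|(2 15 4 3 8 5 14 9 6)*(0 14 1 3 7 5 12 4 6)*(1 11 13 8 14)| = |(0 1 3 14 9)(2 15 6)(4 7 5 11 13 8 12)| = 105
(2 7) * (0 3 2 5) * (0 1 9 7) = (0 3 2)(1 9 7 5) = [3, 9, 0, 2, 4, 1, 6, 5, 8, 7]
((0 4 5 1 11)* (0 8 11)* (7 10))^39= (0 1 5 4)(7 10)(8 11)= [1, 5, 2, 3, 0, 4, 6, 10, 11, 9, 7, 8]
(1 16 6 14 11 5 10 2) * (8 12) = (1 16 6 14 11 5 10 2)(8 12) = [0, 16, 1, 3, 4, 10, 14, 7, 12, 9, 2, 5, 8, 13, 11, 15, 6]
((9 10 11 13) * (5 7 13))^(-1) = (5 11 10 9 13 7) = [0, 1, 2, 3, 4, 11, 6, 5, 8, 13, 9, 10, 12, 7]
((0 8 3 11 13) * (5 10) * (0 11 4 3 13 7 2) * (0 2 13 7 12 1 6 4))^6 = (0 1 7 4 11)(3 12 8 6 13) = [1, 7, 2, 12, 11, 5, 13, 4, 6, 9, 10, 0, 8, 3]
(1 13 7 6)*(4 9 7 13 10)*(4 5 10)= [0, 4, 2, 3, 9, 10, 1, 6, 8, 7, 5, 11, 12, 13]= (13)(1 4 9 7 6)(5 10)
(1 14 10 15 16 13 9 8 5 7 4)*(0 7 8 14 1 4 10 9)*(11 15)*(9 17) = (0 7 10 11 15 16 13)(5 8)(9 14 17) = [7, 1, 2, 3, 4, 8, 6, 10, 5, 14, 11, 15, 12, 0, 17, 16, 13, 9]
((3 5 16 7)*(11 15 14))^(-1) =(3 7 16 5)(11 14 15) =[0, 1, 2, 7, 4, 3, 6, 16, 8, 9, 10, 14, 12, 13, 15, 11, 5]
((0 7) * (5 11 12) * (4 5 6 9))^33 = (0 7)(4 12)(5 6)(9 11) = [7, 1, 2, 3, 12, 6, 5, 0, 8, 11, 10, 9, 4]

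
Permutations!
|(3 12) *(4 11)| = 2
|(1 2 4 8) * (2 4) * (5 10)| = |(1 4 8)(5 10)| = 6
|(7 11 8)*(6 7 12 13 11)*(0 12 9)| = |(0 12 13 11 8 9)(6 7)| = 6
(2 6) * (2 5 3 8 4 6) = [0, 1, 2, 8, 6, 3, 5, 7, 4] = (3 8 4 6 5)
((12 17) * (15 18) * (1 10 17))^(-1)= (1 12 17 10)(15 18)= [0, 12, 2, 3, 4, 5, 6, 7, 8, 9, 1, 11, 17, 13, 14, 18, 16, 10, 15]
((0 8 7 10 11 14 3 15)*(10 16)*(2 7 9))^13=(0 9 7 10 14 15 8 2 16 11 3)=[9, 1, 16, 0, 4, 5, 6, 10, 2, 7, 14, 3, 12, 13, 15, 8, 11]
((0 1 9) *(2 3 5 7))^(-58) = (0 9 1)(2 5)(3 7) = [9, 0, 5, 7, 4, 2, 6, 3, 8, 1]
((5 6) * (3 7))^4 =(7) =[0, 1, 2, 3, 4, 5, 6, 7]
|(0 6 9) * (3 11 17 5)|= |(0 6 9)(3 11 17 5)|= 12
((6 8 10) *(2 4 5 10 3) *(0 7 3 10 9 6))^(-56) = [4, 1, 6, 9, 8, 10, 7, 5, 3, 0, 2] = (0 4 8 3 9)(2 6 7 5 10)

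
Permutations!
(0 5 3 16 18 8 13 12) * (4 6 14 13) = [5, 1, 2, 16, 6, 3, 14, 7, 4, 9, 10, 11, 0, 12, 13, 15, 18, 17, 8] = (0 5 3 16 18 8 4 6 14 13 12)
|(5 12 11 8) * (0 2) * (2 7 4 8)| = 8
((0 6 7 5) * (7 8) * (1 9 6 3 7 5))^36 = (0 9)(1 5)(3 6)(7 8) = [9, 5, 2, 6, 4, 1, 3, 8, 7, 0]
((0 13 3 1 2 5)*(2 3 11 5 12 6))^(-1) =(0 5 11 13)(1 3)(2 6 12) =[5, 3, 6, 1, 4, 11, 12, 7, 8, 9, 10, 13, 2, 0]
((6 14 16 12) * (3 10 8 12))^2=(3 8 6 16 10 12 14)=[0, 1, 2, 8, 4, 5, 16, 7, 6, 9, 12, 11, 14, 13, 3, 15, 10]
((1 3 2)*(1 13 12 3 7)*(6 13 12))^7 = (1 7)(2 12 3)(6 13) = [0, 7, 12, 2, 4, 5, 13, 1, 8, 9, 10, 11, 3, 6]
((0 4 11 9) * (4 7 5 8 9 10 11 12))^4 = (12)(0 9 8 5 7) = [9, 1, 2, 3, 4, 7, 6, 0, 5, 8, 10, 11, 12]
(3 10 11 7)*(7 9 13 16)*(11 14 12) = (3 10 14 12 11 9 13 16 7) = [0, 1, 2, 10, 4, 5, 6, 3, 8, 13, 14, 9, 11, 16, 12, 15, 7]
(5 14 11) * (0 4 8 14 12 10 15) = (0 4 8 14 11 5 12 10 15) = [4, 1, 2, 3, 8, 12, 6, 7, 14, 9, 15, 5, 10, 13, 11, 0]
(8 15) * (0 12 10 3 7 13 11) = (0 12 10 3 7 13 11)(8 15) = [12, 1, 2, 7, 4, 5, 6, 13, 15, 9, 3, 0, 10, 11, 14, 8]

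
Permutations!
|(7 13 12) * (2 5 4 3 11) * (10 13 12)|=|(2 5 4 3 11)(7 12)(10 13)|=10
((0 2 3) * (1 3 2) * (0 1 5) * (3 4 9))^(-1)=(0 5)(1 3 9 4)=[5, 3, 2, 9, 1, 0, 6, 7, 8, 4]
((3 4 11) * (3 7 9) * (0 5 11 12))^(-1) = (0 12 4 3 9 7 11 5) = [12, 1, 2, 9, 3, 0, 6, 11, 8, 7, 10, 5, 4]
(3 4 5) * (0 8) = (0 8)(3 4 5) = [8, 1, 2, 4, 5, 3, 6, 7, 0]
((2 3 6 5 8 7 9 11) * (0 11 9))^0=(11)=[0, 1, 2, 3, 4, 5, 6, 7, 8, 9, 10, 11]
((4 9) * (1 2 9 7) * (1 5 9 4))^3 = [0, 7, 5, 3, 9, 2, 6, 1, 8, 4] = (1 7)(2 5)(4 9)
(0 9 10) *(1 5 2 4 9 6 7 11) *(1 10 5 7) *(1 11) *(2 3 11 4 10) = [6, 7, 10, 11, 9, 3, 4, 1, 8, 5, 0, 2] = (0 6 4 9 5 3 11 2 10)(1 7)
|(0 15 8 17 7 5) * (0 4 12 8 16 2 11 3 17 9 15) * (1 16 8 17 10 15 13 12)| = 15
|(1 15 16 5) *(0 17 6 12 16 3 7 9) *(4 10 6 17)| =12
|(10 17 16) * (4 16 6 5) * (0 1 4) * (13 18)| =|(0 1 4 16 10 17 6 5)(13 18)| =8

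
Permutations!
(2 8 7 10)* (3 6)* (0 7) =(0 7 10 2 8)(3 6) =[7, 1, 8, 6, 4, 5, 3, 10, 0, 9, 2]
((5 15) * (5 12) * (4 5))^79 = (4 12 15 5) = [0, 1, 2, 3, 12, 4, 6, 7, 8, 9, 10, 11, 15, 13, 14, 5]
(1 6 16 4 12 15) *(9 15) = (1 6 16 4 12 9 15) = [0, 6, 2, 3, 12, 5, 16, 7, 8, 15, 10, 11, 9, 13, 14, 1, 4]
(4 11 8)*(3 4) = [0, 1, 2, 4, 11, 5, 6, 7, 3, 9, 10, 8] = (3 4 11 8)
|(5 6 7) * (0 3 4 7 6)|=5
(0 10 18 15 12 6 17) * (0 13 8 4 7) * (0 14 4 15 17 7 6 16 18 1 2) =[10, 2, 0, 3, 6, 5, 7, 14, 15, 9, 1, 11, 16, 8, 4, 12, 18, 13, 17] =(0 10 1 2)(4 6 7 14)(8 15 12 16 18 17 13)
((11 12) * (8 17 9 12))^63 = (8 12 17 11 9) = [0, 1, 2, 3, 4, 5, 6, 7, 12, 8, 10, 9, 17, 13, 14, 15, 16, 11]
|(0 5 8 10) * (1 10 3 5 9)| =12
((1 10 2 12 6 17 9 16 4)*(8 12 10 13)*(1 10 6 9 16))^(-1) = (1 9 12 8 13)(2 10 4 16 17 6) = [0, 9, 10, 3, 16, 5, 2, 7, 13, 12, 4, 11, 8, 1, 14, 15, 17, 6]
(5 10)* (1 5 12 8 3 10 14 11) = (1 5 14 11)(3 10 12 8) = [0, 5, 2, 10, 4, 14, 6, 7, 3, 9, 12, 1, 8, 13, 11]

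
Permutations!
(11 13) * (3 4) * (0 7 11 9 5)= (0 7 11 13 9 5)(3 4)= [7, 1, 2, 4, 3, 0, 6, 11, 8, 5, 10, 13, 12, 9]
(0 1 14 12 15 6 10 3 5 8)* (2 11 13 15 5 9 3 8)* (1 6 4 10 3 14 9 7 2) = (0 6 3 7 2 11 13 15 4 10 8)(1 9 14 12 5) = [6, 9, 11, 7, 10, 1, 3, 2, 0, 14, 8, 13, 5, 15, 12, 4]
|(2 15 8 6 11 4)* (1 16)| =|(1 16)(2 15 8 6 11 4)| =6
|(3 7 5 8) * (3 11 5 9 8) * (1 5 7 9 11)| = |(1 5 3 9 8)(7 11)| = 10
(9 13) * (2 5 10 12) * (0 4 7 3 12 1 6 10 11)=(0 4 7 3 12 2 5 11)(1 6 10)(9 13)=[4, 6, 5, 12, 7, 11, 10, 3, 8, 13, 1, 0, 2, 9]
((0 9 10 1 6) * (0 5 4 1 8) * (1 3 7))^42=(0 10)(8 9)=[10, 1, 2, 3, 4, 5, 6, 7, 9, 8, 0]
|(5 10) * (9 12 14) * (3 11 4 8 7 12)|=8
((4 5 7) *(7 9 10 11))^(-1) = (4 7 11 10 9 5) = [0, 1, 2, 3, 7, 4, 6, 11, 8, 5, 9, 10]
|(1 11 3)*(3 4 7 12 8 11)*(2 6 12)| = |(1 3)(2 6 12 8 11 4 7)| = 14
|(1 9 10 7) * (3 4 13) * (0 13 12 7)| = |(0 13 3 4 12 7 1 9 10)| = 9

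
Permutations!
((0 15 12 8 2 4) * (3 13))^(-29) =(0 15 12 8 2 4)(3 13) =[15, 1, 4, 13, 0, 5, 6, 7, 2, 9, 10, 11, 8, 3, 14, 12]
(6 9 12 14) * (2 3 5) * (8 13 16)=[0, 1, 3, 5, 4, 2, 9, 7, 13, 12, 10, 11, 14, 16, 6, 15, 8]=(2 3 5)(6 9 12 14)(8 13 16)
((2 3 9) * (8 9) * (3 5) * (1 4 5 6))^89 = (1 4 5 3 8 9 2 6) = [0, 4, 6, 8, 5, 3, 1, 7, 9, 2]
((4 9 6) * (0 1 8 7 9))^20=[4, 0, 2, 3, 6, 5, 9, 8, 1, 7]=(0 4 6 9 7 8 1)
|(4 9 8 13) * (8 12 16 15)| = 7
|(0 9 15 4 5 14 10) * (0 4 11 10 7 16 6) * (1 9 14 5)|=30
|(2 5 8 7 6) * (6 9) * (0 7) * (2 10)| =8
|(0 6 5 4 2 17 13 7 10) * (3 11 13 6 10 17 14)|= 10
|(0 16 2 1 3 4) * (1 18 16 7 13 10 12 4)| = 6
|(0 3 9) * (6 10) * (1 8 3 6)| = 7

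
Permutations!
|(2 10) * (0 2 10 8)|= |(10)(0 2 8)|= 3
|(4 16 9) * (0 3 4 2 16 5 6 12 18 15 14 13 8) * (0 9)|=|(0 3 4 5 6 12 18 15 14 13 8 9 2 16)|=14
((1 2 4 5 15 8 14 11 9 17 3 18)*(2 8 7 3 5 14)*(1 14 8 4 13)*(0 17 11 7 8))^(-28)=(18)(0 4 1 13 2 8 15 5 17)=[4, 13, 8, 3, 1, 17, 6, 7, 15, 9, 10, 11, 12, 2, 14, 5, 16, 0, 18]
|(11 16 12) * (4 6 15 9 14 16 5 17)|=|(4 6 15 9 14 16 12 11 5 17)|=10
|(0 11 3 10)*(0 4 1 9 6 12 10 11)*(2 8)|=6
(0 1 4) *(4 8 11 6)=(0 1 8 11 6 4)=[1, 8, 2, 3, 0, 5, 4, 7, 11, 9, 10, 6]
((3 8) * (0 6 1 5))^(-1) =(0 5 1 6)(3 8) =[5, 6, 2, 8, 4, 1, 0, 7, 3]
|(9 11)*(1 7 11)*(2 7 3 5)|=7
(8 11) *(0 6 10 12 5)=(0 6 10 12 5)(8 11)=[6, 1, 2, 3, 4, 0, 10, 7, 11, 9, 12, 8, 5]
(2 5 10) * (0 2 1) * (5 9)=[2, 0, 9, 3, 4, 10, 6, 7, 8, 5, 1]=(0 2 9 5 10 1)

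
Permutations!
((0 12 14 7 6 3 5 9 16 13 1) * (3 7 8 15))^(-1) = [1, 13, 2, 15, 4, 3, 7, 6, 14, 5, 10, 11, 0, 16, 12, 8, 9] = (0 1 13 16 9 5 3 15 8 14 12)(6 7)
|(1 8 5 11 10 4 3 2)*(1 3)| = |(1 8 5 11 10 4)(2 3)| = 6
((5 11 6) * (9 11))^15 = [0, 1, 2, 3, 4, 6, 11, 7, 8, 5, 10, 9] = (5 6 11 9)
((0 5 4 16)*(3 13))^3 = [16, 1, 2, 13, 5, 0, 6, 7, 8, 9, 10, 11, 12, 3, 14, 15, 4] = (0 16 4 5)(3 13)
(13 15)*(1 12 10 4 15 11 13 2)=[0, 12, 1, 3, 15, 5, 6, 7, 8, 9, 4, 13, 10, 11, 14, 2]=(1 12 10 4 15 2)(11 13)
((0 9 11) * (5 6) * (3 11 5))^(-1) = [11, 1, 2, 6, 4, 9, 5, 7, 8, 0, 10, 3] = (0 11 3 6 5 9)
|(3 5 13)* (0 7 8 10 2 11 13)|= 9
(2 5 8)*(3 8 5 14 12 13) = [0, 1, 14, 8, 4, 5, 6, 7, 2, 9, 10, 11, 13, 3, 12] = (2 14 12 13 3 8)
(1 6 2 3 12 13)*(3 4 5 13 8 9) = (1 6 2 4 5 13)(3 12 8 9) = [0, 6, 4, 12, 5, 13, 2, 7, 9, 3, 10, 11, 8, 1]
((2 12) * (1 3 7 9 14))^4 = (1 14 9 7 3) = [0, 14, 2, 1, 4, 5, 6, 3, 8, 7, 10, 11, 12, 13, 9]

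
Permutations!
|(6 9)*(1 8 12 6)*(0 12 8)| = |(0 12 6 9 1)| = 5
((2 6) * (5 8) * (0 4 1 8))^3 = (0 8 4 5 1)(2 6) = [8, 0, 6, 3, 5, 1, 2, 7, 4]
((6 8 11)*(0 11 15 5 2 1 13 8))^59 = (0 6 11)(1 2 5 15 8 13) = [6, 2, 5, 3, 4, 15, 11, 7, 13, 9, 10, 0, 12, 1, 14, 8]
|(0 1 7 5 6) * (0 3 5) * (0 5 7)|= |(0 1)(3 7 5 6)|= 4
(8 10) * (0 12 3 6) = (0 12 3 6)(8 10) = [12, 1, 2, 6, 4, 5, 0, 7, 10, 9, 8, 11, 3]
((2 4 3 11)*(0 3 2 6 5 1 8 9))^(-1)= (0 9 8 1 5 6 11 3)(2 4)= [9, 5, 4, 0, 2, 6, 11, 7, 1, 8, 10, 3]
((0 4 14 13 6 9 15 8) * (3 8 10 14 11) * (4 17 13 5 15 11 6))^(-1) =(0 8 3 11 9 6 4 13 17)(5 14 10 15) =[8, 1, 2, 11, 13, 14, 4, 7, 3, 6, 15, 9, 12, 17, 10, 5, 16, 0]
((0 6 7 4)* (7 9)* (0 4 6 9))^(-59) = (0 9 7 6) = [9, 1, 2, 3, 4, 5, 0, 6, 8, 7]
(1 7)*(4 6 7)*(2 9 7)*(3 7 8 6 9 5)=(1 4 9 8 6 2 5 3 7)=[0, 4, 5, 7, 9, 3, 2, 1, 6, 8]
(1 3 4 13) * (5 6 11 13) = [0, 3, 2, 4, 5, 6, 11, 7, 8, 9, 10, 13, 12, 1] = (1 3 4 5 6 11 13)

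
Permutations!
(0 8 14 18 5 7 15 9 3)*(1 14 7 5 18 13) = [8, 14, 2, 0, 4, 5, 6, 15, 7, 3, 10, 11, 12, 1, 13, 9, 16, 17, 18] = (18)(0 8 7 15 9 3)(1 14 13)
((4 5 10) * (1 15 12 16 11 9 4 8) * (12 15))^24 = (1 5 11)(4 16 8)(9 12 10) = [0, 5, 2, 3, 16, 11, 6, 7, 4, 12, 9, 1, 10, 13, 14, 15, 8]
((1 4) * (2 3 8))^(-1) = (1 4)(2 8 3) = [0, 4, 8, 2, 1, 5, 6, 7, 3]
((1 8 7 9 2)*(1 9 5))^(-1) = [0, 5, 9, 3, 4, 7, 6, 8, 1, 2] = (1 5 7 8)(2 9)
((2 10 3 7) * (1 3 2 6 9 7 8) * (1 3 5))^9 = (1 5)(2 10)(3 8) = [0, 5, 10, 8, 4, 1, 6, 7, 3, 9, 2]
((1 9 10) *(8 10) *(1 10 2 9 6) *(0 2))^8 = (10) = [0, 1, 2, 3, 4, 5, 6, 7, 8, 9, 10]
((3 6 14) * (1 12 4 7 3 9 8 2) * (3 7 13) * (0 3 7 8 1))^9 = [7, 6, 13, 8, 9, 5, 2, 12, 4, 3, 10, 11, 14, 1, 0] = (0 7 12 14)(1 6 2 13)(3 8 4 9)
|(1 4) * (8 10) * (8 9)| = 6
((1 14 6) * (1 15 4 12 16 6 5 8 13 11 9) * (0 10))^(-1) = (0 10)(1 9 11 13 8 5 14)(4 15 6 16 12) = [10, 9, 2, 3, 15, 14, 16, 7, 5, 11, 0, 13, 4, 8, 1, 6, 12]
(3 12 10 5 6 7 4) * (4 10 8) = (3 12 8 4)(5 6 7 10) = [0, 1, 2, 12, 3, 6, 7, 10, 4, 9, 5, 11, 8]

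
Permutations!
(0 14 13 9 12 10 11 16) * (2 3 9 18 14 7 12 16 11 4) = (0 7 12 10 4 2 3 9 16)(13 18 14) = [7, 1, 3, 9, 2, 5, 6, 12, 8, 16, 4, 11, 10, 18, 13, 15, 0, 17, 14]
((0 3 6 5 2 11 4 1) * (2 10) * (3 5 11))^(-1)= [1, 4, 10, 2, 11, 0, 3, 7, 8, 9, 5, 6]= (0 1 4 11 6 3 2 10 5)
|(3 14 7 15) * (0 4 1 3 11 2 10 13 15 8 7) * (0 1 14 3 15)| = |(0 4 14 1 15 11 2 10 13)(7 8)| = 18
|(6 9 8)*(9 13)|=|(6 13 9 8)|=4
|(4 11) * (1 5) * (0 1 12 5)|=2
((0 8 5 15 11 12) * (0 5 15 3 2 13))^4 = (0 12 13 11 2 15 3 8 5) = [12, 1, 15, 8, 4, 0, 6, 7, 5, 9, 10, 2, 13, 11, 14, 3]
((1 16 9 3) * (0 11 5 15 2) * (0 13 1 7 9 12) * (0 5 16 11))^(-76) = (1 5)(2 16)(3 9 7)(11 15)(12 13) = [0, 5, 16, 9, 4, 1, 6, 3, 8, 7, 10, 15, 13, 12, 14, 11, 2]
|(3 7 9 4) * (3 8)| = 5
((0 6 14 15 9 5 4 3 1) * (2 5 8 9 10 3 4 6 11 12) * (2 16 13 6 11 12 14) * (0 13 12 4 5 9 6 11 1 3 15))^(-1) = [14, 5, 6, 3, 0, 4, 8, 7, 9, 2, 15, 13, 16, 1, 11, 10, 12] = (0 14 11 13 1 5 4)(2 6 8 9)(10 15)(12 16)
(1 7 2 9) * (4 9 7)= (1 4 9)(2 7)= [0, 4, 7, 3, 9, 5, 6, 2, 8, 1]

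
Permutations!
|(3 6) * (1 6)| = 3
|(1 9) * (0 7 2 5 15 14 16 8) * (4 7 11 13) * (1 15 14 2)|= |(0 11 13 4 7 1 9 15 2 5 14 16 8)|= 13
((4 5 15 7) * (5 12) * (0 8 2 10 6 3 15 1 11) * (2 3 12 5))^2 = (0 3 7 5 11 8 15 4 1)(2 6)(10 12) = [3, 0, 6, 7, 1, 11, 2, 5, 15, 9, 12, 8, 10, 13, 14, 4]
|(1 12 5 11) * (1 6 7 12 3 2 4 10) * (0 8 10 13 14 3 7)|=|(0 8 10 1 7 12 5 11 6)(2 4 13 14 3)|=45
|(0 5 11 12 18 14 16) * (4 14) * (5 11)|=|(0 11 12 18 4 14 16)|=7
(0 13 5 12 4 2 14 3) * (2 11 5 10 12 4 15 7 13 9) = (0 9 2 14 3)(4 11 5)(7 13 10 12 15) = [9, 1, 14, 0, 11, 4, 6, 13, 8, 2, 12, 5, 15, 10, 3, 7]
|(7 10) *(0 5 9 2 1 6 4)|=14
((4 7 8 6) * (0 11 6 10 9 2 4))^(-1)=(0 6 11)(2 9 10 8 7 4)=[6, 1, 9, 3, 2, 5, 11, 4, 7, 10, 8, 0]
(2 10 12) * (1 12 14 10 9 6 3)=(1 12 2 9 6 3)(10 14)=[0, 12, 9, 1, 4, 5, 3, 7, 8, 6, 14, 11, 2, 13, 10]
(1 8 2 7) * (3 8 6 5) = (1 6 5 3 8 2 7) = [0, 6, 7, 8, 4, 3, 5, 1, 2]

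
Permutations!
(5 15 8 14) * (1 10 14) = (1 10 14 5 15 8) = [0, 10, 2, 3, 4, 15, 6, 7, 1, 9, 14, 11, 12, 13, 5, 8]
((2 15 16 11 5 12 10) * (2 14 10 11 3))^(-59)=[0, 1, 15, 2, 4, 12, 6, 7, 8, 9, 14, 5, 11, 13, 10, 16, 3]=(2 15 16 3)(5 12 11)(10 14)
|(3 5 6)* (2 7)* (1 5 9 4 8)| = 14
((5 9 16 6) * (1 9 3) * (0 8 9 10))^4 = (0 6 10 16 1 9 3 8 5) = [6, 9, 2, 8, 4, 0, 10, 7, 5, 3, 16, 11, 12, 13, 14, 15, 1]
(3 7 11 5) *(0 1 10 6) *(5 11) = (11)(0 1 10 6)(3 7 5) = [1, 10, 2, 7, 4, 3, 0, 5, 8, 9, 6, 11]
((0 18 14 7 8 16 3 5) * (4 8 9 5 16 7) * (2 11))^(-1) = [5, 1, 11, 16, 14, 9, 6, 8, 4, 7, 10, 2, 12, 13, 18, 15, 3, 17, 0] = (0 5 9 7 8 4 14 18)(2 11)(3 16)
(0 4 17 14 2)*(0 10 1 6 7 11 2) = (0 4 17 14)(1 6 7 11 2 10) = [4, 6, 10, 3, 17, 5, 7, 11, 8, 9, 1, 2, 12, 13, 0, 15, 16, 14]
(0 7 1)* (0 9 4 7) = (1 9 4 7) = [0, 9, 2, 3, 7, 5, 6, 1, 8, 4]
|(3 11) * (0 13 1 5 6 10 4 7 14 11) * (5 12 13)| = 9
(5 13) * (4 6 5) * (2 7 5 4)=[0, 1, 7, 3, 6, 13, 4, 5, 8, 9, 10, 11, 12, 2]=(2 7 5 13)(4 6)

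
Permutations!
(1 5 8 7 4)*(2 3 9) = (1 5 8 7 4)(2 3 9) = [0, 5, 3, 9, 1, 8, 6, 4, 7, 2]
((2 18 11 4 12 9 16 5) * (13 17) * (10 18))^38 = [0, 1, 18, 3, 9, 10, 6, 7, 8, 5, 11, 12, 16, 13, 14, 15, 2, 17, 4] = (2 18 4 9 5 10 11 12 16)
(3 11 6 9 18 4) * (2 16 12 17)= (2 16 12 17)(3 11 6 9 18 4)= [0, 1, 16, 11, 3, 5, 9, 7, 8, 18, 10, 6, 17, 13, 14, 15, 12, 2, 4]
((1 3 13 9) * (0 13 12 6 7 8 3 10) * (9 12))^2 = (0 12 7 3 1)(6 8 9 10 13) = [12, 0, 2, 1, 4, 5, 8, 3, 9, 10, 13, 11, 7, 6]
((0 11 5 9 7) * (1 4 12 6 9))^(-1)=(0 7 9 6 12 4 1 5 11)=[7, 5, 2, 3, 1, 11, 12, 9, 8, 6, 10, 0, 4]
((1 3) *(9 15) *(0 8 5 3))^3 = (0 3 8 1 5)(9 15) = [3, 5, 2, 8, 4, 0, 6, 7, 1, 15, 10, 11, 12, 13, 14, 9]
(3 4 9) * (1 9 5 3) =(1 9)(3 4 5) =[0, 9, 2, 4, 5, 3, 6, 7, 8, 1]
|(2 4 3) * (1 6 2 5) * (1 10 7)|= |(1 6 2 4 3 5 10 7)|= 8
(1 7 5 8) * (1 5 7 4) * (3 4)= (1 3 4)(5 8)= [0, 3, 2, 4, 1, 8, 6, 7, 5]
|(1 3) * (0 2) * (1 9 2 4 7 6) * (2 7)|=|(0 4 2)(1 3 9 7 6)|=15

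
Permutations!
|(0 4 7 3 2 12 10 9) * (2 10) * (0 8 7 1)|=|(0 4 1)(2 12)(3 10 9 8 7)|=30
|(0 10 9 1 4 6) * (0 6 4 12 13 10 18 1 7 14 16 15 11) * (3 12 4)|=14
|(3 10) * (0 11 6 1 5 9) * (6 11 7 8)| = 14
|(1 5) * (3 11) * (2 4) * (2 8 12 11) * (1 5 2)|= |(1 2 4 8 12 11 3)|= 7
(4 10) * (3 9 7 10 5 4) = (3 9 7 10)(4 5) = [0, 1, 2, 9, 5, 4, 6, 10, 8, 7, 3]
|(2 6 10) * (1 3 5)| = 3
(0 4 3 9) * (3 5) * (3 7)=(0 4 5 7 3 9)=[4, 1, 2, 9, 5, 7, 6, 3, 8, 0]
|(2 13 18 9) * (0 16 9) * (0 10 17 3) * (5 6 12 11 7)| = 45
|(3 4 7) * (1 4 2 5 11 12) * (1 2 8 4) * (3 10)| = 20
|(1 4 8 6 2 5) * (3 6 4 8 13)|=|(1 8 4 13 3 6 2 5)|=8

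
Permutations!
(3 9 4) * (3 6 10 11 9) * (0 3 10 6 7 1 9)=(0 3 10 11)(1 9 4 7)=[3, 9, 2, 10, 7, 5, 6, 1, 8, 4, 11, 0]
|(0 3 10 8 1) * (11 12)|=|(0 3 10 8 1)(11 12)|=10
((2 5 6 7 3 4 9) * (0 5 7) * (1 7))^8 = (0 6 5)(1 3 9)(2 7 4) = [6, 3, 7, 9, 2, 0, 5, 4, 8, 1]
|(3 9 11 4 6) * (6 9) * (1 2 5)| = 6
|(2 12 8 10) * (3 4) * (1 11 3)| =|(1 11 3 4)(2 12 8 10)| =4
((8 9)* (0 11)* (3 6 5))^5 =[11, 1, 2, 5, 4, 6, 3, 7, 9, 8, 10, 0] =(0 11)(3 5 6)(8 9)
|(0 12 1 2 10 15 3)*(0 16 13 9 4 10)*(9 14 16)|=|(0 12 1 2)(3 9 4 10 15)(13 14 16)|=60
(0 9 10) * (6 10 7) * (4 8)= (0 9 7 6 10)(4 8)= [9, 1, 2, 3, 8, 5, 10, 6, 4, 7, 0]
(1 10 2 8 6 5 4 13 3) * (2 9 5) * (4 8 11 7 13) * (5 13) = (1 10 9 13 3)(2 11 7 5 8 6) = [0, 10, 11, 1, 4, 8, 2, 5, 6, 13, 9, 7, 12, 3]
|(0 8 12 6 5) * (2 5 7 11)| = |(0 8 12 6 7 11 2 5)| = 8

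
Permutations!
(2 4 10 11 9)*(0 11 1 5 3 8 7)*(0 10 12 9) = (0 11)(1 5 3 8 7 10)(2 4 12 9) = [11, 5, 4, 8, 12, 3, 6, 10, 7, 2, 1, 0, 9]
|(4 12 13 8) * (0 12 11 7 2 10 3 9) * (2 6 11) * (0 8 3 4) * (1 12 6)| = 30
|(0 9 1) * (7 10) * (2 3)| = 6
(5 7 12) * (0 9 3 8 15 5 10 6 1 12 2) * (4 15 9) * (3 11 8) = (0 4 15 5 7 2)(1 12 10 6)(8 9 11) = [4, 12, 0, 3, 15, 7, 1, 2, 9, 11, 6, 8, 10, 13, 14, 5]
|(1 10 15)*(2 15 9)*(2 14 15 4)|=10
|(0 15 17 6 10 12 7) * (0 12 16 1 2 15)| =|(1 2 15 17 6 10 16)(7 12)| =14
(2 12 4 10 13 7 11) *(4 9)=(2 12 9 4 10 13 7 11)=[0, 1, 12, 3, 10, 5, 6, 11, 8, 4, 13, 2, 9, 7]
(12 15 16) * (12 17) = (12 15 16 17) = [0, 1, 2, 3, 4, 5, 6, 7, 8, 9, 10, 11, 15, 13, 14, 16, 17, 12]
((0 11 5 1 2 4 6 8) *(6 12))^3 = (0 1 12)(2 6 11)(4 8 5) = [1, 12, 6, 3, 8, 4, 11, 7, 5, 9, 10, 2, 0]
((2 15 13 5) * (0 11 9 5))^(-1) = (0 13 15 2 5 9 11) = [13, 1, 5, 3, 4, 9, 6, 7, 8, 11, 10, 0, 12, 15, 14, 2]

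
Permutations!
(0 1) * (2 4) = (0 1)(2 4) = [1, 0, 4, 3, 2]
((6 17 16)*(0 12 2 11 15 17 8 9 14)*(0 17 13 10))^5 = (0 13 11 12 10 15 2)(6 16 17 14 9 8) = [13, 1, 0, 3, 4, 5, 16, 7, 6, 8, 15, 12, 10, 11, 9, 2, 17, 14]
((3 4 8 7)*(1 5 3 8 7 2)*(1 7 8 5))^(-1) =(2 8 4 3 5 7) =[0, 1, 8, 5, 3, 7, 6, 2, 4]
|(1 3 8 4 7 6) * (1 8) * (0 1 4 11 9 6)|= 20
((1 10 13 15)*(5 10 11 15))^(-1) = [0, 15, 2, 3, 4, 13, 6, 7, 8, 9, 5, 1, 12, 10, 14, 11] = (1 15 11)(5 13 10)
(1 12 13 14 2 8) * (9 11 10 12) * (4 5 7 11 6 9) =(1 4 5 7 11 10 12 13 14 2 8)(6 9) =[0, 4, 8, 3, 5, 7, 9, 11, 1, 6, 12, 10, 13, 14, 2]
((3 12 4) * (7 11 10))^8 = [0, 1, 2, 4, 12, 5, 6, 10, 8, 9, 11, 7, 3] = (3 4 12)(7 10 11)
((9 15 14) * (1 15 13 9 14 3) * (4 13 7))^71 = [0, 3, 2, 15, 7, 5, 6, 9, 8, 13, 10, 11, 12, 4, 14, 1] = (1 3 15)(4 7 9 13)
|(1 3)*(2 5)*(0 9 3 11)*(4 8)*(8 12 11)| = 8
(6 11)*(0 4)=[4, 1, 2, 3, 0, 5, 11, 7, 8, 9, 10, 6]=(0 4)(6 11)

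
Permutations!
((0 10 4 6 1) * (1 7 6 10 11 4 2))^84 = (11) = [0, 1, 2, 3, 4, 5, 6, 7, 8, 9, 10, 11]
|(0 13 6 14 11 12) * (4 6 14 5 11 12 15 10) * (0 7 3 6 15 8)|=|(0 13 14 12 7 3 6 5 11 8)(4 15 10)|=30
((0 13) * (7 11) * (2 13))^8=(0 13 2)=[13, 1, 0, 3, 4, 5, 6, 7, 8, 9, 10, 11, 12, 2]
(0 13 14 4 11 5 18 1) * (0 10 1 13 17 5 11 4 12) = (0 17 5 18 13 14 12)(1 10) = [17, 10, 2, 3, 4, 18, 6, 7, 8, 9, 1, 11, 0, 14, 12, 15, 16, 5, 13]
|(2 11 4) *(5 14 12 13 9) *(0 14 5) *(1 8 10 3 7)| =|(0 14 12 13 9)(1 8 10 3 7)(2 11 4)| =15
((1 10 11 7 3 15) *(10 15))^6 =(15)(3 11)(7 10) =[0, 1, 2, 11, 4, 5, 6, 10, 8, 9, 7, 3, 12, 13, 14, 15]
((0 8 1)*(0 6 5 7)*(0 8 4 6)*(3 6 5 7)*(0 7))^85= (1 7 8)= [0, 7, 2, 3, 4, 5, 6, 8, 1]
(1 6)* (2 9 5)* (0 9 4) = (0 9 5 2 4)(1 6) = [9, 6, 4, 3, 0, 2, 1, 7, 8, 5]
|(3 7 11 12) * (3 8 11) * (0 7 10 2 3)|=|(0 7)(2 3 10)(8 11 12)|=6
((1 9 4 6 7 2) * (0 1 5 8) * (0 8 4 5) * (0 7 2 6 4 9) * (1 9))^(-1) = (0 1 5 9)(2 6 7) = [1, 5, 6, 3, 4, 9, 7, 2, 8, 0]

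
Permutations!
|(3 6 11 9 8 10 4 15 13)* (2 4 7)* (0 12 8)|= 13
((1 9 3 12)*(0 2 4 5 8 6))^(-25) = (0 6 8 5 4 2)(1 12 3 9) = [6, 12, 0, 9, 2, 4, 8, 7, 5, 1, 10, 11, 3]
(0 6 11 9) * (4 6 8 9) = (0 8 9)(4 6 11) = [8, 1, 2, 3, 6, 5, 11, 7, 9, 0, 10, 4]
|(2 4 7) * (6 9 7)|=5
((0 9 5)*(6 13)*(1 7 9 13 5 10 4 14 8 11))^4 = [0, 4, 2, 3, 1, 5, 6, 14, 9, 8, 11, 10, 12, 13, 7] = (1 4)(7 14)(8 9)(10 11)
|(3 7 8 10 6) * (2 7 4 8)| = |(2 7)(3 4 8 10 6)| = 10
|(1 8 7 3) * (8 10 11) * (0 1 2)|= 8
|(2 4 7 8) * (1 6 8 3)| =|(1 6 8 2 4 7 3)| =7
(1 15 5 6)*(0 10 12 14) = (0 10 12 14)(1 15 5 6) = [10, 15, 2, 3, 4, 6, 1, 7, 8, 9, 12, 11, 14, 13, 0, 5]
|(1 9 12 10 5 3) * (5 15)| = 7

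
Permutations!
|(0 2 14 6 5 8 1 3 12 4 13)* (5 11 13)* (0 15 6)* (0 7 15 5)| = |(0 2 14 7 15 6 11 13 5 8 1 3 12 4)| = 14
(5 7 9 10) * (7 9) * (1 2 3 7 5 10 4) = [0, 2, 3, 7, 1, 9, 6, 5, 8, 4, 10] = (10)(1 2 3 7 5 9 4)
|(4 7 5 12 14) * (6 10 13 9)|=20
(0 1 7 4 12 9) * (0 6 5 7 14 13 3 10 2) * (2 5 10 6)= (0 1 14 13 3 6 10 5 7 4 12 9 2)= [1, 14, 0, 6, 12, 7, 10, 4, 8, 2, 5, 11, 9, 3, 13]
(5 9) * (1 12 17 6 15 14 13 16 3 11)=(1 12 17 6 15 14 13 16 3 11)(5 9)=[0, 12, 2, 11, 4, 9, 15, 7, 8, 5, 10, 1, 17, 16, 13, 14, 3, 6]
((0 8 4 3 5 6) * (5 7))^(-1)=(0 6 5 7 3 4 8)=[6, 1, 2, 4, 8, 7, 5, 3, 0]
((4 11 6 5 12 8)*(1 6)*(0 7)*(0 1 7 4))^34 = [12, 11, 2, 3, 8, 1, 7, 4, 5, 9, 10, 0, 6] = (0 12 6 7 4 8 5 1 11)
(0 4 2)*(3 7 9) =[4, 1, 0, 7, 2, 5, 6, 9, 8, 3] =(0 4 2)(3 7 9)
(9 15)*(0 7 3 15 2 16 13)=(0 7 3 15 9 2 16 13)=[7, 1, 16, 15, 4, 5, 6, 3, 8, 2, 10, 11, 12, 0, 14, 9, 13]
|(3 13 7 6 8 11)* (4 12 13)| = 8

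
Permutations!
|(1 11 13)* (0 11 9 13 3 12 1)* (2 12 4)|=9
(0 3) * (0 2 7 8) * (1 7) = [3, 7, 1, 2, 4, 5, 6, 8, 0] = (0 3 2 1 7 8)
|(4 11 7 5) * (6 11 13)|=6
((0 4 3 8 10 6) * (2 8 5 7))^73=(0 4 3 5 7 2 8 10 6)=[4, 1, 8, 5, 3, 7, 0, 2, 10, 9, 6]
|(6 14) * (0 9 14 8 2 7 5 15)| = |(0 9 14 6 8 2 7 5 15)| = 9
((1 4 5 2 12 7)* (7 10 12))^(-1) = (1 7 2 5 4)(10 12) = [0, 7, 5, 3, 1, 4, 6, 2, 8, 9, 12, 11, 10]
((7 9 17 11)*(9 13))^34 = [0, 1, 2, 3, 4, 5, 6, 11, 8, 13, 10, 17, 12, 7, 14, 15, 16, 9] = (7 11 17 9 13)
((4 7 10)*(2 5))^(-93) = (10)(2 5) = [0, 1, 5, 3, 4, 2, 6, 7, 8, 9, 10]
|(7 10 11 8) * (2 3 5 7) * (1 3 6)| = |(1 3 5 7 10 11 8 2 6)| = 9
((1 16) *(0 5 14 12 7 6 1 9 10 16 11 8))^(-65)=(0 11 6 12 5 8 1 7 14)(9 10 16)=[11, 7, 2, 3, 4, 8, 12, 14, 1, 10, 16, 6, 5, 13, 0, 15, 9]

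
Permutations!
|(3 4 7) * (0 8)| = |(0 8)(3 4 7)| = 6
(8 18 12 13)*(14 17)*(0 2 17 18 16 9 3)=(0 2 17 14 18 12 13 8 16 9 3)=[2, 1, 17, 0, 4, 5, 6, 7, 16, 3, 10, 11, 13, 8, 18, 15, 9, 14, 12]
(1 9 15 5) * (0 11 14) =[11, 9, 2, 3, 4, 1, 6, 7, 8, 15, 10, 14, 12, 13, 0, 5] =(0 11 14)(1 9 15 5)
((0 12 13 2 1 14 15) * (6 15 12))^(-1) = (0 15 6)(1 2 13 12 14) = [15, 2, 13, 3, 4, 5, 0, 7, 8, 9, 10, 11, 14, 12, 1, 6]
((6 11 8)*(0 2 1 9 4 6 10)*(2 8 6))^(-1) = [10, 2, 4, 3, 9, 5, 11, 7, 0, 1, 8, 6] = (0 10 8)(1 2 4 9)(6 11)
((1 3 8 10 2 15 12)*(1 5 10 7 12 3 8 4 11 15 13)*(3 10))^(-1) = (1 13 2 10 15 11 4 3 5 12 7 8) = [0, 13, 10, 5, 3, 12, 6, 8, 1, 9, 15, 4, 7, 2, 14, 11]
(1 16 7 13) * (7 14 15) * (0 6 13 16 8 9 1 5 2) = (0 6 13 5 2)(1 8 9)(7 16 14 15) = [6, 8, 0, 3, 4, 2, 13, 16, 9, 1, 10, 11, 12, 5, 15, 7, 14]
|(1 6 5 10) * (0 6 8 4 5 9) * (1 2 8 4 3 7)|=24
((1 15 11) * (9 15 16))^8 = [0, 15, 2, 3, 4, 5, 6, 7, 8, 1, 10, 9, 12, 13, 14, 16, 11] = (1 15 16 11 9)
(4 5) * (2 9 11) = [0, 1, 9, 3, 5, 4, 6, 7, 8, 11, 10, 2] = (2 9 11)(4 5)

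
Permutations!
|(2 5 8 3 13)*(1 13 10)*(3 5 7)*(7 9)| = 14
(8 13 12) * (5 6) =(5 6)(8 13 12) =[0, 1, 2, 3, 4, 6, 5, 7, 13, 9, 10, 11, 8, 12]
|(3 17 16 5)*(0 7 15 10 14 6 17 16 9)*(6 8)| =9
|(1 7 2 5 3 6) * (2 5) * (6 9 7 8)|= |(1 8 6)(3 9 7 5)|= 12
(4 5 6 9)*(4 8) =(4 5 6 9 8) =[0, 1, 2, 3, 5, 6, 9, 7, 4, 8]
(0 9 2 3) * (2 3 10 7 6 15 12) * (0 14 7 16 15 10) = (0 9 3 14 7 6 10 16 15 12 2) = [9, 1, 0, 14, 4, 5, 10, 6, 8, 3, 16, 11, 2, 13, 7, 12, 15]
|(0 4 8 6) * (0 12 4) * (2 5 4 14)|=7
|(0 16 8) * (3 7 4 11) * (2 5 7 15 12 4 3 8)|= 11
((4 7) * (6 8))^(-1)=(4 7)(6 8)=[0, 1, 2, 3, 7, 5, 8, 4, 6]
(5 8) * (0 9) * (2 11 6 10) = (0 9)(2 11 6 10)(5 8) = [9, 1, 11, 3, 4, 8, 10, 7, 5, 0, 2, 6]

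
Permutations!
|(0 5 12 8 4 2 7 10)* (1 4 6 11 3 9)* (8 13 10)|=45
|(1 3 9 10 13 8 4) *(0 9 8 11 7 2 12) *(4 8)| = 24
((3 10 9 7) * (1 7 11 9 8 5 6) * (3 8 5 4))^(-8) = [0, 1, 2, 3, 4, 5, 6, 7, 8, 9, 10, 11] = (11)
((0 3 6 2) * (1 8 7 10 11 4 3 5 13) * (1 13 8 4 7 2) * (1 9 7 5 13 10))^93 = (0 10 5 2 13 11 8)(1 6)(3 7)(4 9) = [10, 6, 13, 7, 9, 2, 1, 3, 0, 4, 5, 8, 12, 11]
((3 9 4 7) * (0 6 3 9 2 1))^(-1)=(0 1 2 3 6)(4 9 7)=[1, 2, 3, 6, 9, 5, 0, 4, 8, 7]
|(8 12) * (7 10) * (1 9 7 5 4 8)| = |(1 9 7 10 5 4 8 12)| = 8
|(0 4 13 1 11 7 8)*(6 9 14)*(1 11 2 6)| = |(0 4 13 11 7 8)(1 2 6 9 14)| = 30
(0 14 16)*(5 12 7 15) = (0 14 16)(5 12 7 15) = [14, 1, 2, 3, 4, 12, 6, 15, 8, 9, 10, 11, 7, 13, 16, 5, 0]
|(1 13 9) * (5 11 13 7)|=6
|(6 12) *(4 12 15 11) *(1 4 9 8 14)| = |(1 4 12 6 15 11 9 8 14)| = 9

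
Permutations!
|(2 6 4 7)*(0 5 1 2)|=7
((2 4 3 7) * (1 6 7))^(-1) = (1 3 4 2 7 6) = [0, 3, 7, 4, 2, 5, 1, 6]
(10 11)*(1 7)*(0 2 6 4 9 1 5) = [2, 7, 6, 3, 9, 0, 4, 5, 8, 1, 11, 10] = (0 2 6 4 9 1 7 5)(10 11)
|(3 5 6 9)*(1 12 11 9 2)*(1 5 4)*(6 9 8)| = 10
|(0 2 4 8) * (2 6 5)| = |(0 6 5 2 4 8)| = 6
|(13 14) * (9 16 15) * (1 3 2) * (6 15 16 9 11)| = |(16)(1 3 2)(6 15 11)(13 14)| = 6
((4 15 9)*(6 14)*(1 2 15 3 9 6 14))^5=(1 2 15 6)(3 4 9)=[0, 2, 15, 4, 9, 5, 1, 7, 8, 3, 10, 11, 12, 13, 14, 6]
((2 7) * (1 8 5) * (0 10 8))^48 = [5, 8, 2, 3, 4, 10, 6, 7, 0, 9, 1] = (0 5 10 1 8)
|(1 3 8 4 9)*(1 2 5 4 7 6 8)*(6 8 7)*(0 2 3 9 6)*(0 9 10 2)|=|(1 10 2 5 4 6 7 8 9 3)|=10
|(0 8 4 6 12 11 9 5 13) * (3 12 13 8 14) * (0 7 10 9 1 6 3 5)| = 14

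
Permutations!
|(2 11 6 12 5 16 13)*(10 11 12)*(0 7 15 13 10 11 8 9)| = |(0 7 15 13 2 12 5 16 10 8 9)(6 11)| = 22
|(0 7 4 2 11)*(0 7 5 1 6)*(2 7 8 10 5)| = 8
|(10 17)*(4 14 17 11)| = 5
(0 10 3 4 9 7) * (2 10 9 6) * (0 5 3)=[9, 1, 10, 4, 6, 3, 2, 5, 8, 7, 0]=(0 9 7 5 3 4 6 2 10)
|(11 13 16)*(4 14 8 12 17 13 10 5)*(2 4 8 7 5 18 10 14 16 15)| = |(2 4 16 11 14 7 5 8 12 17 13 15)(10 18)| = 12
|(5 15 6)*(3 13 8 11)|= |(3 13 8 11)(5 15 6)|= 12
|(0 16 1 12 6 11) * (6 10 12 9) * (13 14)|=|(0 16 1 9 6 11)(10 12)(13 14)|=6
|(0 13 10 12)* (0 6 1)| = 6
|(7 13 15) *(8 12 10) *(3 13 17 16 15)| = 12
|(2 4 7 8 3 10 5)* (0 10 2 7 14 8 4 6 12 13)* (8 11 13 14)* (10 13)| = 22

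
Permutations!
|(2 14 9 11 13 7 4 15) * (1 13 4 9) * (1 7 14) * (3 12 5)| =|(1 13 14 7 9 11 4 15 2)(3 12 5)| =9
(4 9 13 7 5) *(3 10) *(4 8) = [0, 1, 2, 10, 9, 8, 6, 5, 4, 13, 3, 11, 12, 7] = (3 10)(4 9 13 7 5 8)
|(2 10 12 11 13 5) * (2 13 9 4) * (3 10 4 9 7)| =10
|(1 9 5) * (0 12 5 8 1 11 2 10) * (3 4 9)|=|(0 12 5 11 2 10)(1 3 4 9 8)|=30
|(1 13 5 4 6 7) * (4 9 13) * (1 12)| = 15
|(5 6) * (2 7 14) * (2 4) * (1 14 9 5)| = |(1 14 4 2 7 9 5 6)| = 8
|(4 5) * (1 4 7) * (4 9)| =|(1 9 4 5 7)| =5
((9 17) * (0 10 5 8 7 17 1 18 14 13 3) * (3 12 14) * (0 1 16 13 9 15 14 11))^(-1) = (0 11 12 13 16 9 14 15 17 7 8 5 10)(1 3 18) = [11, 3, 2, 18, 4, 10, 6, 8, 5, 14, 0, 12, 13, 16, 15, 17, 9, 7, 1]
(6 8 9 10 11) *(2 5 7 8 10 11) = (2 5 7 8 9 11 6 10) = [0, 1, 5, 3, 4, 7, 10, 8, 9, 11, 2, 6]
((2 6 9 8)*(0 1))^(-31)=[1, 0, 6, 3, 4, 5, 9, 7, 2, 8]=(0 1)(2 6 9 8)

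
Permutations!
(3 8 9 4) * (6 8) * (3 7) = (3 6 8 9 4 7) = [0, 1, 2, 6, 7, 5, 8, 3, 9, 4]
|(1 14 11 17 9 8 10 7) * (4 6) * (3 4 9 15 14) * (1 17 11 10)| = 30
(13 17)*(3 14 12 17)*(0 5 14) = [5, 1, 2, 0, 4, 14, 6, 7, 8, 9, 10, 11, 17, 3, 12, 15, 16, 13] = (0 5 14 12 17 13 3)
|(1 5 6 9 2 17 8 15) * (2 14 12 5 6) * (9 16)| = |(1 6 16 9 14 12 5 2 17 8 15)| = 11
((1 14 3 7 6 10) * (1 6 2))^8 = [0, 7, 3, 1, 4, 5, 6, 14, 8, 9, 10, 11, 12, 13, 2] = (1 7 14 2 3)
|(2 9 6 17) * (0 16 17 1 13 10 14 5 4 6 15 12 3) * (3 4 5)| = |(0 16 17 2 9 15 12 4 6 1 13 10 14 3)| = 14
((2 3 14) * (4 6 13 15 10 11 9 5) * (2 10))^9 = (2 13 4 9 10 3 15 6 5 11 14) = [0, 1, 13, 15, 9, 11, 5, 7, 8, 10, 3, 14, 12, 4, 2, 6]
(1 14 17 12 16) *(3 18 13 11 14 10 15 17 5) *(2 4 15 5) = [0, 10, 4, 18, 15, 3, 6, 7, 8, 9, 5, 14, 16, 11, 2, 17, 1, 12, 13] = (1 10 5 3 18 13 11 14 2 4 15 17 12 16)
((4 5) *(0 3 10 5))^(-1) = (0 4 5 10 3) = [4, 1, 2, 0, 5, 10, 6, 7, 8, 9, 3]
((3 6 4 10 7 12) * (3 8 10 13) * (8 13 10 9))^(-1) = (3 13 12 7 10 4 6)(8 9) = [0, 1, 2, 13, 6, 5, 3, 10, 9, 8, 4, 11, 7, 12]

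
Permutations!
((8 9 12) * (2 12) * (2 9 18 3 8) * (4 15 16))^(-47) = (2 12)(3 8 18)(4 15 16) = [0, 1, 12, 8, 15, 5, 6, 7, 18, 9, 10, 11, 2, 13, 14, 16, 4, 17, 3]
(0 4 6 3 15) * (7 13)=(0 4 6 3 15)(7 13)=[4, 1, 2, 15, 6, 5, 3, 13, 8, 9, 10, 11, 12, 7, 14, 0]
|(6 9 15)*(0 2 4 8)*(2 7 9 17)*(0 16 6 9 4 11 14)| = 10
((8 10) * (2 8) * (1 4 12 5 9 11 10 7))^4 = (1 9 8 12 10)(2 4 11 7 5) = [0, 9, 4, 3, 11, 2, 6, 5, 12, 8, 1, 7, 10]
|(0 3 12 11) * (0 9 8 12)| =4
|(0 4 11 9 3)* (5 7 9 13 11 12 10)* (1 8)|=8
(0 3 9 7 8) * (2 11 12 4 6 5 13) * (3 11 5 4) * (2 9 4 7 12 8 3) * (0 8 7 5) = (0 11 7 3 4 6 5 13 9 12 2) = [11, 1, 0, 4, 6, 13, 5, 3, 8, 12, 10, 7, 2, 9]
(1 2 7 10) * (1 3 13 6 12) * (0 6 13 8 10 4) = [6, 2, 7, 8, 0, 5, 12, 4, 10, 9, 3, 11, 1, 13] = (13)(0 6 12 1 2 7 4)(3 8 10)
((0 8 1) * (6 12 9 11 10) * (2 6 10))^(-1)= (0 1 8)(2 11 9 12 6)= [1, 8, 11, 3, 4, 5, 2, 7, 0, 12, 10, 9, 6]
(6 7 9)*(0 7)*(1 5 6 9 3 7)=(9)(0 1 5 6)(3 7)=[1, 5, 2, 7, 4, 6, 0, 3, 8, 9]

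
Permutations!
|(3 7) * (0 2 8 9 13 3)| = |(0 2 8 9 13 3 7)| = 7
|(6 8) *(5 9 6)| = 4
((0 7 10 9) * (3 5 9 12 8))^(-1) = (0 9 5 3 8 12 10 7) = [9, 1, 2, 8, 4, 3, 6, 0, 12, 5, 7, 11, 10]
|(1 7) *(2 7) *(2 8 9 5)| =|(1 8 9 5 2 7)| =6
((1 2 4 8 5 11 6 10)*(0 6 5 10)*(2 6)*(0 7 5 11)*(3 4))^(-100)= (11)= [0, 1, 2, 3, 4, 5, 6, 7, 8, 9, 10, 11]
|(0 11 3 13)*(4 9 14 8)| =|(0 11 3 13)(4 9 14 8)| =4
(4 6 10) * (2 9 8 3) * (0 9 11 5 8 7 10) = (0 9 7 10 4 6)(2 11 5 8 3) = [9, 1, 11, 2, 6, 8, 0, 10, 3, 7, 4, 5]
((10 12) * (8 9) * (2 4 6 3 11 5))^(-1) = (2 5 11 3 6 4)(8 9)(10 12) = [0, 1, 5, 6, 2, 11, 4, 7, 9, 8, 12, 3, 10]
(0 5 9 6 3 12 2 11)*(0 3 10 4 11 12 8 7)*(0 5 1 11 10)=(0 1 11 3 8 7 5 9 6)(2 12)(4 10)=[1, 11, 12, 8, 10, 9, 0, 5, 7, 6, 4, 3, 2]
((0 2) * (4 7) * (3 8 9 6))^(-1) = (0 2)(3 6 9 8)(4 7) = [2, 1, 0, 6, 7, 5, 9, 4, 3, 8]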